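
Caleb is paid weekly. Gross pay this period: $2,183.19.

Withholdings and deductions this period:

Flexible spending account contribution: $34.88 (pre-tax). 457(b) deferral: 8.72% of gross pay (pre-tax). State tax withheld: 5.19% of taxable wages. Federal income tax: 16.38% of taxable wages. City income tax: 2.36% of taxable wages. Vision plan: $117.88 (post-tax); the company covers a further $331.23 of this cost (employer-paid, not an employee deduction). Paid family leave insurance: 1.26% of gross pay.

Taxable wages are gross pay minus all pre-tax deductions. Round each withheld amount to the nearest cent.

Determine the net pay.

$1,344.01

457(b) deferral: $2,183.19 × 0.0872 = $190.37
Flexible spending account contribution: $34.88
Pre-tax total = $190.37 + $34.88 = $225.25
Taxable wages = $2,183.19 − $225.25 = $1,957.94
State tax withheld: $1,957.94 × 0.0519 = $101.62
City income tax: $1,957.94 × 0.0236 = $46.21
Federal income tax: $1,957.94 × 0.1638 = $320.71
Paid family leave insurance: $2,183.19 × 0.0126 = $27.51
Vision plan: $117.88
(Employer's $331.23 toward vision plan is not withheld from the employee.)
Total deductions = $190.37 + $34.88 + $101.62 + $46.21 + $320.71 + $27.51 + $117.88 = $839.18
Net pay = $2,183.19 − $839.18 = $1,344.01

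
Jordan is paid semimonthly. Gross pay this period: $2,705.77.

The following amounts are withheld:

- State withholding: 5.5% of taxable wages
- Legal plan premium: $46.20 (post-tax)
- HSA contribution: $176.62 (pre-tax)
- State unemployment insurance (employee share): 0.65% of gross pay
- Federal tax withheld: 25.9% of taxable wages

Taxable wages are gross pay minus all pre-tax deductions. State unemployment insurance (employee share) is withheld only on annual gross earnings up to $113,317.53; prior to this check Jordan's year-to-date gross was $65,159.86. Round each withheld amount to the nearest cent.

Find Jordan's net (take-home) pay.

$1,671.21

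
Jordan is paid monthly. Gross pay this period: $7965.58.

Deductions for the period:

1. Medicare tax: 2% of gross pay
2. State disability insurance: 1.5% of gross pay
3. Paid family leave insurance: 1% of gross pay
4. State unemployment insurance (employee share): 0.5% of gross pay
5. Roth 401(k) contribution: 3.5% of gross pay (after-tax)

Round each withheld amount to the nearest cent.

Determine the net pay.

$7288.50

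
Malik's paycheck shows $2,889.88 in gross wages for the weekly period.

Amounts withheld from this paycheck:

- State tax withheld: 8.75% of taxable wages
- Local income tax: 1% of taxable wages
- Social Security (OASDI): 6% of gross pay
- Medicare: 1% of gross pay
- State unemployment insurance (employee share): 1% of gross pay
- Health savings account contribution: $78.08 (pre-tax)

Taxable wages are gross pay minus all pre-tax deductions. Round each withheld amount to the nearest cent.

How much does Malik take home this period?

$2,306.46

Health savings account contribution: $78.08
Taxable wages = $2,889.88 − $78.08 = $2,811.80
Local income tax: $2,811.80 × 0.01 = $28.12
State tax withheld: $2,811.80 × 0.0875 = $246.03
Social Security (OASDI): $2,889.88 × 0.06 = $173.39
State unemployment insurance (employee share): $2,889.88 × 0.01 = $28.90
Medicare: $2,889.88 × 0.01 = $28.90
Total deductions = $78.08 + $28.12 + $246.03 + $173.39 + $28.90 + $28.90 = $583.42
Net pay = $2,889.88 − $583.42 = $2,306.46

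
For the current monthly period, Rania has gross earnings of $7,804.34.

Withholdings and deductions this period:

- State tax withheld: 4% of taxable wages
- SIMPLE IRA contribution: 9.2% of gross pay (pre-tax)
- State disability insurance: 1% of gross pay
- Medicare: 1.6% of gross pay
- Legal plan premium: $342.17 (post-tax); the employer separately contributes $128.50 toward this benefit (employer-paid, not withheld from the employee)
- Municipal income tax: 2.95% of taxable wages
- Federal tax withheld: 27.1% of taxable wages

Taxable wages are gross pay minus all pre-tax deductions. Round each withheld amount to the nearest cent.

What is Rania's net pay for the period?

SIMPLE IRA contribution: $7,804.34 × 0.092 = $718.00
Taxable wages = $7,804.34 − $718.00 = $7,086.34
Federal tax withheld: $7,086.34 × 0.271 = $1,920.40
Municipal income tax: $7,086.34 × 0.0295 = $209.05
State tax withheld: $7,086.34 × 0.04 = $283.45
State disability insurance: $7,804.34 × 0.01 = $78.04
Medicare: $7,804.34 × 0.016 = $124.87
Legal plan premium: $342.17
(Employer's $128.50 toward legal plan premium is not withheld from the employee.)
Total deductions = $718.00 + $1,920.40 + $209.05 + $283.45 + $78.04 + $124.87 + $342.17 = $3,675.98
Net pay = $7,804.34 − $3,675.98 = $4,128.36

$4,128.36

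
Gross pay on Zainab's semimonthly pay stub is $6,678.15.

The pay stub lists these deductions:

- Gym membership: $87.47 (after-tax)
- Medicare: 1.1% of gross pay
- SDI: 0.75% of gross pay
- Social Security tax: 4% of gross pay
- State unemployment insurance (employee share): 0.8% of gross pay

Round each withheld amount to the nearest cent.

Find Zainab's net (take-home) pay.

State unemployment insurance (employee share): $6,678.15 × 0.008 = $53.43
SDI: $6,678.15 × 0.0075 = $50.09
Social Security tax: $6,678.15 × 0.04 = $267.13
Medicare: $6,678.15 × 0.011 = $73.46
Gym membership: $87.47
Total deductions = $53.43 + $50.09 + $267.13 + $73.46 + $87.47 = $531.58
Net pay = $6,678.15 − $531.58 = $6,146.57

$6,146.57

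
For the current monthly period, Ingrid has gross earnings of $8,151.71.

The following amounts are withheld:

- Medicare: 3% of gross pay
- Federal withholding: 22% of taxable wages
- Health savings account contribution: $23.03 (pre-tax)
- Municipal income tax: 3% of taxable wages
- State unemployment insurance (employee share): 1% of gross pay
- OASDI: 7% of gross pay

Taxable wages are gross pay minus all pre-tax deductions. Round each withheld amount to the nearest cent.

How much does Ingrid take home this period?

$5,199.82

Health savings account contribution: $23.03
Taxable wages = $8,151.71 − $23.03 = $8,128.68
Municipal income tax: $8,128.68 × 0.03 = $243.86
Federal withholding: $8,128.68 × 0.22 = $1,788.31
OASDI: $8,151.71 × 0.07 = $570.62
State unemployment insurance (employee share): $8,151.71 × 0.01 = $81.52
Medicare: $8,151.71 × 0.03 = $244.55
Total deductions = $23.03 + $243.86 + $1,788.31 + $570.62 + $81.52 + $244.55 = $2,951.89
Net pay = $8,151.71 − $2,951.89 = $5,199.82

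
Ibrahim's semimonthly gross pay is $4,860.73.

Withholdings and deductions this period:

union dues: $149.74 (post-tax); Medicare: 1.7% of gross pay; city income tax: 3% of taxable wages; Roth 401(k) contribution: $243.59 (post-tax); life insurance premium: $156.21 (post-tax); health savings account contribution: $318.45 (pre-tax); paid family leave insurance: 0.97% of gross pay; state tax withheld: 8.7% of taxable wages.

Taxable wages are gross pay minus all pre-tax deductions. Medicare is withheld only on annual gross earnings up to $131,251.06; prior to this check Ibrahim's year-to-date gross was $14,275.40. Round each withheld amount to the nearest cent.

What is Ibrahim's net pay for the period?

Health savings account contribution: $318.45
Taxable wages = $4,860.73 − $318.45 = $4,542.28
City income tax: $4,542.28 × 0.03 = $136.27
State tax withheld: $4,542.28 × 0.087 = $395.18
Medicare: cap not yet reached, full $4,860.73 is subject → $4,860.73 × 0.017 = $82.63
Paid family leave insurance: $4,860.73 × 0.0097 = $47.15
Union dues: $149.74
Life insurance premium: $156.21
Roth 401(k) contribution: $243.59
Total deductions = $318.45 + $136.27 + $395.18 + $82.63 + $47.15 + $149.74 + $156.21 + $243.59 = $1,529.22
Net pay = $4,860.73 − $1,529.22 = $3,331.51

$3,331.51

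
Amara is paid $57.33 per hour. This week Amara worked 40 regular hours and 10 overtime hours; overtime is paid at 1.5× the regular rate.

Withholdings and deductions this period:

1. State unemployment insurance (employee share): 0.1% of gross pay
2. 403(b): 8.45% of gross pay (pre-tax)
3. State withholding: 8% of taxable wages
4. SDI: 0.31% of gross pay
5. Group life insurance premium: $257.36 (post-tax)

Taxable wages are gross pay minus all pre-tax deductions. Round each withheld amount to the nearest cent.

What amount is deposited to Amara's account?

$2,385.49

Regular pay: 40 × $57.33 = $2,293.20
Overtime pay: 10 × $57.33 × 1.5 = $859.95
Gross pay = $2,293.20 + $859.95 = $3,153.15
403(b): $3,153.15 × 0.0845 = $266.44
Taxable wages = $3,153.15 − $266.44 = $2,886.71
State withholding: $2,886.71 × 0.08 = $230.94
SDI: $3,153.15 × 0.0031 = $9.77
State unemployment insurance (employee share): $3,153.15 × 0.001 = $3.15
Group life insurance premium: $257.36
Total deductions = $266.44 + $230.94 + $9.77 + $3.15 + $257.36 = $767.66
Net pay = $3,153.15 − $767.66 = $2,385.49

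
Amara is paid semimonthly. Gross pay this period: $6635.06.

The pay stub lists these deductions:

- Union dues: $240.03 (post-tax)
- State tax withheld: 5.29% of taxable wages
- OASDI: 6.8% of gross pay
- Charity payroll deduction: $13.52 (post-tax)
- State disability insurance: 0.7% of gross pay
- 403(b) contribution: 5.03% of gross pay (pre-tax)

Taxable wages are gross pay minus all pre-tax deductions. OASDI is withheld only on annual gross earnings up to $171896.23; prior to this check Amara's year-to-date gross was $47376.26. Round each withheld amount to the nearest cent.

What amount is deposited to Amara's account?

$5216.80

403(b) contribution: $6635.06 × 0.0503 = $333.74
Taxable wages = $6635.06 − $333.74 = $6301.32
State tax withheld: $6301.32 × 0.0529 = $333.34
OASDI: cap not yet reached, full $6635.06 is subject → $6635.06 × 0.068 = $451.18
State disability insurance: $6635.06 × 0.007 = $46.45
Union dues: $240.03
Charity payroll deduction: $13.52
Total deductions = $333.74 + $333.34 + $451.18 + $46.45 + $240.03 + $13.52 = $1418.26
Net pay = $6635.06 − $1418.26 = $5216.80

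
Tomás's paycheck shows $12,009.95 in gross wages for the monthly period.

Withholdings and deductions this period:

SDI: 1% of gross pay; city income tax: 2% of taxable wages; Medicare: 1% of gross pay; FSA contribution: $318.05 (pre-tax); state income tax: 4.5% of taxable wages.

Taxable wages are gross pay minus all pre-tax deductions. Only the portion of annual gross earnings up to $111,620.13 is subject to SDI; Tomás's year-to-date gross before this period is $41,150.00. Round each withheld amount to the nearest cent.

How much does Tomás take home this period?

FSA contribution: $318.05
Taxable wages = $12,009.95 − $318.05 = $11,691.90
State income tax: $11,691.90 × 0.045 = $526.14
City income tax: $11,691.90 × 0.02 = $233.84
Medicare: $12,009.95 × 0.01 = $120.10
SDI: cap not yet reached, full $12,009.95 is subject → $12,009.95 × 0.01 = $120.10
Total deductions = $318.05 + $526.14 + $233.84 + $120.10 + $120.10 = $1,318.23
Net pay = $12,009.95 − $1,318.23 = $10,691.72

$10,691.72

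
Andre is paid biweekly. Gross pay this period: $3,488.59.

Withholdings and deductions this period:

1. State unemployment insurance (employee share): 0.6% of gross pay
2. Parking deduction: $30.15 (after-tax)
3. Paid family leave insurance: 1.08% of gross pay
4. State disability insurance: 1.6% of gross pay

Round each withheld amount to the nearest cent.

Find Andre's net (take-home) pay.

$3,344.01

State disability insurance: $3,488.59 × 0.016 = $55.82
State unemployment insurance (employee share): $3,488.59 × 0.006 = $20.93
Paid family leave insurance: $3,488.59 × 0.0108 = $37.68
Parking deduction: $30.15
Total deductions = $55.82 + $20.93 + $37.68 + $30.15 = $144.58
Net pay = $3,488.59 − $144.58 = $3,344.01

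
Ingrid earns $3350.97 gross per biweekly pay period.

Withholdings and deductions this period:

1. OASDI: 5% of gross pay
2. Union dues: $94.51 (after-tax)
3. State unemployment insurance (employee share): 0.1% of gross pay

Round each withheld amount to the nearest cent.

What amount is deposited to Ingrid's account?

State unemployment insurance (employee share): $3350.97 × 0.001 = $3.35
OASDI: $3350.97 × 0.05 = $167.55
Union dues: $94.51
Total deductions = $3.35 + $167.55 + $94.51 = $265.41
Net pay = $3350.97 − $265.41 = $3085.56

$3085.56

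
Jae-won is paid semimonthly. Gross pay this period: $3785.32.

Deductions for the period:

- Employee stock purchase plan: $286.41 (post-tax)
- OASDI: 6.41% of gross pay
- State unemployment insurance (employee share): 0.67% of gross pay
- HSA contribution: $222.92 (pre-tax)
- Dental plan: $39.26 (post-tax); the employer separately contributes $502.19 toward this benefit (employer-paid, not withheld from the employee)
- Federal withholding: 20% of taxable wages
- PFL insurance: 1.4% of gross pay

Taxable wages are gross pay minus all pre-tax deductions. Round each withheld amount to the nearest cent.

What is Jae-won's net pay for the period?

$2203.26

HSA contribution: $222.92
Taxable wages = $3785.32 − $222.92 = $3562.40
Federal withholding: $3562.40 × 0.2 = $712.48
State unemployment insurance (employee share): $3785.32 × 0.0067 = $25.36
OASDI: $3785.32 × 0.0641 = $242.64
PFL insurance: $3785.32 × 0.014 = $52.99
Employee stock purchase plan: $286.41
Dental plan: $39.26
(Employer's $502.19 toward dental plan is not withheld from the employee.)
Total deductions = $222.92 + $712.48 + $25.36 + $242.64 + $52.99 + $286.41 + $39.26 = $1582.06
Net pay = $3785.32 − $1582.06 = $2203.26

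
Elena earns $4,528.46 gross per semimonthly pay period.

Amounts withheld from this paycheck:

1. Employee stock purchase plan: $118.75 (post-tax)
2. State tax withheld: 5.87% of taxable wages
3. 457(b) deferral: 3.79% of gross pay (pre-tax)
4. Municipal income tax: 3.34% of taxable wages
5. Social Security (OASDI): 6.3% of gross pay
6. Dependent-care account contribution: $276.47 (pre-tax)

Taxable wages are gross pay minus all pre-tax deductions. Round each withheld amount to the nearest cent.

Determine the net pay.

$3,300.52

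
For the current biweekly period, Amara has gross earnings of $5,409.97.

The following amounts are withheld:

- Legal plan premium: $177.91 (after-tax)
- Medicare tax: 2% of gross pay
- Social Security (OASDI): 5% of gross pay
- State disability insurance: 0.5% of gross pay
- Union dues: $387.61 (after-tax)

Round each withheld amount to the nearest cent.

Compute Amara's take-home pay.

$4,438.70

Social Security (OASDI): $5,409.97 × 0.05 = $270.50
State disability insurance: $5,409.97 × 0.005 = $27.05
Medicare tax: $5,409.97 × 0.02 = $108.20
Union dues: $387.61
Legal plan premium: $177.91
Total deductions = $270.50 + $27.05 + $108.20 + $387.61 + $177.91 = $971.27
Net pay = $5,409.97 − $971.27 = $4,438.70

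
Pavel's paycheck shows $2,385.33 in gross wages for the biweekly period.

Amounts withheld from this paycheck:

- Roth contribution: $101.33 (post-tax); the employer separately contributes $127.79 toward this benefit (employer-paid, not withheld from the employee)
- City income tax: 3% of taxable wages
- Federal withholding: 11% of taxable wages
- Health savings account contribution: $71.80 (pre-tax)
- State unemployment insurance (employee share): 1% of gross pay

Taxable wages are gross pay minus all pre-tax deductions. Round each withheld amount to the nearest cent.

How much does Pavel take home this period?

Health savings account contribution: $71.80
Taxable wages = $2,385.33 − $71.80 = $2,313.53
Federal withholding: $2,313.53 × 0.11 = $254.49
City income tax: $2,313.53 × 0.03 = $69.41
State unemployment insurance (employee share): $2,385.33 × 0.01 = $23.85
Roth contribution: $101.33
(Employer's $127.79 toward Roth contribution is not withheld from the employee.)
Total deductions = $71.80 + $254.49 + $69.41 + $23.85 + $101.33 = $520.88
Net pay = $2,385.33 − $520.88 = $1,864.45

$1,864.45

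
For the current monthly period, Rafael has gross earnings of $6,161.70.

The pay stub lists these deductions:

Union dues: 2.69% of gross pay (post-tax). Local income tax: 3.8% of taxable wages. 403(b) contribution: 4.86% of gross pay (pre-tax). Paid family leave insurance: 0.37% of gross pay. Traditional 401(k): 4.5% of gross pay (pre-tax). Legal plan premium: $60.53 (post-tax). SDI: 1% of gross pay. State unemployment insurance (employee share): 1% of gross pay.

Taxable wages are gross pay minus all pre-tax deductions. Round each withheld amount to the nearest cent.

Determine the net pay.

Traditional 401(k): $6,161.70 × 0.045 = $277.28
403(b) contribution: $6,161.70 × 0.0486 = $299.46
Pre-tax total = $277.28 + $299.46 = $576.74
Taxable wages = $6,161.70 − $576.74 = $5,584.96
Local income tax: $5,584.96 × 0.038 = $212.23
State unemployment insurance (employee share): $6,161.70 × 0.01 = $61.62
Paid family leave insurance: $6,161.70 × 0.0037 = $22.80
SDI: $6,161.70 × 0.01 = $61.62
Union dues: $6,161.70 × 0.0269 = $165.75
Legal plan premium: $60.53
Total deductions = $277.28 + $299.46 + $212.23 + $61.62 + $22.80 + $61.62 + $165.75 + $60.53 = $1,161.29
Net pay = $6,161.70 − $1,161.29 = $5,000.41

$5,000.41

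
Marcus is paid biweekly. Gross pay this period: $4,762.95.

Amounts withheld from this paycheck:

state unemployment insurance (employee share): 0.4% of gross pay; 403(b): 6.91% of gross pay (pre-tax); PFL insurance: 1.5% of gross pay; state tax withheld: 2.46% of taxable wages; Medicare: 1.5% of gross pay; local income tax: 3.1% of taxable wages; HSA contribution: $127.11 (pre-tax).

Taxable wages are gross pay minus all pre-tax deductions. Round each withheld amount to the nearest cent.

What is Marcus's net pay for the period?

$3,905.33

403(b): $4,762.95 × 0.0691 = $329.12
HSA contribution: $127.11
Pre-tax total = $329.12 + $127.11 = $456.23
Taxable wages = $4,762.95 − $456.23 = $4,306.72
State tax withheld: $4,306.72 × 0.0246 = $105.95
Local income tax: $4,306.72 × 0.031 = $133.51
Medicare: $4,762.95 × 0.015 = $71.44
State unemployment insurance (employee share): $4,762.95 × 0.004 = $19.05
PFL insurance: $4,762.95 × 0.015 = $71.44
Total deductions = $329.12 + $127.11 + $105.95 + $133.51 + $71.44 + $19.05 + $71.44 = $857.62
Net pay = $4,762.95 − $857.62 = $3,905.33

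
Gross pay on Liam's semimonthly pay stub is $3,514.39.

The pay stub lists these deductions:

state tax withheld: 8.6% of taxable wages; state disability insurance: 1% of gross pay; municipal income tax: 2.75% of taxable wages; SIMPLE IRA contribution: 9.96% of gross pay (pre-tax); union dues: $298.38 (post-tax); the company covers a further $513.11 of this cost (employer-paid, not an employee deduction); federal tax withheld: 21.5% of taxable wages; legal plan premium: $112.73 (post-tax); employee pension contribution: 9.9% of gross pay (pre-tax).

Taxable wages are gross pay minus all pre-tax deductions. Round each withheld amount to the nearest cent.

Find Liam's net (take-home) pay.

SIMPLE IRA contribution: $3,514.39 × 0.0996 = $350.03
Employee pension contribution: $3,514.39 × 0.099 = $347.92
Pre-tax total = $350.03 + $347.92 = $697.95
Taxable wages = $3,514.39 − $697.95 = $2,816.44
Federal tax withheld: $2,816.44 × 0.215 = $605.53
State tax withheld: $2,816.44 × 0.086 = $242.21
Municipal income tax: $2,816.44 × 0.0275 = $77.45
State disability insurance: $3,514.39 × 0.01 = $35.14
Union dues: $298.38
Legal plan premium: $112.73
(Employer's $513.11 toward union dues is not withheld from the employee.)
Total deductions = $350.03 + $347.92 + $605.53 + $242.21 + $77.45 + $35.14 + $298.38 + $112.73 = $2,069.39
Net pay = $3,514.39 − $2,069.39 = $1,445.00

$1,445.00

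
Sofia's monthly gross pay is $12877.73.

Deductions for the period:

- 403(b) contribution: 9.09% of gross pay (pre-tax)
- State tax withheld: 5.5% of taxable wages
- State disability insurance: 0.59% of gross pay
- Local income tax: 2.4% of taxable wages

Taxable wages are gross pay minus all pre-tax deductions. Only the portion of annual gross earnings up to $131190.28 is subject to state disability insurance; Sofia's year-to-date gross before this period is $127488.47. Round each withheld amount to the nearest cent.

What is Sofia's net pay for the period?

$10760.44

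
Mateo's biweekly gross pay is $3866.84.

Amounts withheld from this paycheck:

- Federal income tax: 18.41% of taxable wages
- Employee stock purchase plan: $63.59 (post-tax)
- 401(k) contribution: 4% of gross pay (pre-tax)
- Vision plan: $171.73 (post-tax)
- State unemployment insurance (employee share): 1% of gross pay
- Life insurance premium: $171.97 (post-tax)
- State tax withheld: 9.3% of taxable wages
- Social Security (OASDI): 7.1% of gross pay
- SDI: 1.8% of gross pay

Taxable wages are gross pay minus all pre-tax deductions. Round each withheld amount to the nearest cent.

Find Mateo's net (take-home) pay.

$1893.42

401(k) contribution: $3866.84 × 0.04 = $154.67
Taxable wages = $3866.84 − $154.67 = $3712.17
State tax withheld: $3712.17 × 0.093 = $345.23
Federal income tax: $3712.17 × 0.1841 = $683.41
Social Security (OASDI): $3866.84 × 0.071 = $274.55
SDI: $3866.84 × 0.018 = $69.60
State unemployment insurance (employee share): $3866.84 × 0.01 = $38.67
Vision plan: $171.73
Life insurance premium: $171.97
Employee stock purchase plan: $63.59
Total deductions = $154.67 + $345.23 + $683.41 + $274.55 + $69.60 + $38.67 + $171.73 + $171.97 + $63.59 = $1973.42
Net pay = $3866.84 − $1973.42 = $1893.42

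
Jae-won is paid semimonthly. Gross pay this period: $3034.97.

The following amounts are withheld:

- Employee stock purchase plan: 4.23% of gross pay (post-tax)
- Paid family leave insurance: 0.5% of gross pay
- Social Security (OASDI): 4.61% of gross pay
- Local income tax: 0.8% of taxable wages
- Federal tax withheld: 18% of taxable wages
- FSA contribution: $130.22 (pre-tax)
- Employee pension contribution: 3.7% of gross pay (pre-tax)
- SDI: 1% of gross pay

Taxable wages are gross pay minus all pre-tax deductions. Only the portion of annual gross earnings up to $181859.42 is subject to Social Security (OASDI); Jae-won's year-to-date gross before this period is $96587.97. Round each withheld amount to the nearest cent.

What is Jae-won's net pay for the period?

$1953.67

FSA contribution: $130.22
Employee pension contribution: $3034.97 × 0.037 = $112.29
Pre-tax total = $130.22 + $112.29 = $242.51
Taxable wages = $3034.97 − $242.51 = $2792.46
Local income tax: $2792.46 × 0.008 = $22.34
Federal tax withheld: $2792.46 × 0.18 = $502.64
Social Security (OASDI): cap not yet reached, full $3034.97 is subject → $3034.97 × 0.0461 = $139.91
Paid family leave insurance: $3034.97 × 0.005 = $15.17
SDI: $3034.97 × 0.01 = $30.35
Employee stock purchase plan: $3034.97 × 0.0423 = $128.38
Total deductions = $130.22 + $112.29 + $22.34 + $502.64 + $139.91 + $15.17 + $30.35 + $128.38 = $1081.30
Net pay = $3034.97 − $1081.30 = $1953.67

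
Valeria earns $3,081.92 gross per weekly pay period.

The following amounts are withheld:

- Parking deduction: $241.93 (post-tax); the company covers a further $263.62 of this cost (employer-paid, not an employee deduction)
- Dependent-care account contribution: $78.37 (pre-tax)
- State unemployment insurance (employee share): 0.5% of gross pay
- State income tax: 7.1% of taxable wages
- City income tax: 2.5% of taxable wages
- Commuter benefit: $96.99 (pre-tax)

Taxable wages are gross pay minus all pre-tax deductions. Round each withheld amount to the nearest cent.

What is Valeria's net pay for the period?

Commuter benefit: $96.99
Dependent-care account contribution: $78.37
Pre-tax total = $96.99 + $78.37 = $175.36
Taxable wages = $3,081.92 − $175.36 = $2,906.56
City income tax: $2,906.56 × 0.025 = $72.66
State income tax: $2,906.56 × 0.071 = $206.37
State unemployment insurance (employee share): $3,081.92 × 0.005 = $15.41
Parking deduction: $241.93
(Employer's $263.62 toward parking deduction is not withheld from the employee.)
Total deductions = $96.99 + $78.37 + $72.66 + $206.37 + $15.41 + $241.93 = $711.73
Net pay = $3,081.92 − $711.73 = $2,370.19

$2,370.19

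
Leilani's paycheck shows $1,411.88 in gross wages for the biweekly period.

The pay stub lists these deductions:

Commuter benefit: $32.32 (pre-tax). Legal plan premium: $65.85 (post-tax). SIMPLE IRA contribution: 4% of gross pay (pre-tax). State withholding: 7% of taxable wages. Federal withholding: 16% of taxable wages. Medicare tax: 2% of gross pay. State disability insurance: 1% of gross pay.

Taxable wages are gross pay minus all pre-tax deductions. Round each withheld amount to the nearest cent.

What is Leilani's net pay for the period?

$910.56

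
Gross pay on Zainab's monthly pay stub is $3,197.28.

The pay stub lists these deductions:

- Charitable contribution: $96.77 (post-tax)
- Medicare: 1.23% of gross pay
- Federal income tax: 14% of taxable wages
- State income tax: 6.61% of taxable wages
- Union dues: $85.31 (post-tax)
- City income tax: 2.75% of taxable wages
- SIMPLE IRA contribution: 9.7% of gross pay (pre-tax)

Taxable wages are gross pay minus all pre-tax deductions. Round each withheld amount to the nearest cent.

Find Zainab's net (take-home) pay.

$1,991.29

SIMPLE IRA contribution: $3,197.28 × 0.097 = $310.14
Taxable wages = $3,197.28 − $310.14 = $2,887.14
City income tax: $2,887.14 × 0.0275 = $79.40
Federal income tax: $2,887.14 × 0.14 = $404.20
State income tax: $2,887.14 × 0.0661 = $190.84
Medicare: $3,197.28 × 0.0123 = $39.33
Charitable contribution: $96.77
Union dues: $85.31
Total deductions = $310.14 + $79.40 + $404.20 + $190.84 + $39.33 + $96.77 + $85.31 = $1,205.99
Net pay = $3,197.28 − $1,205.99 = $1,991.29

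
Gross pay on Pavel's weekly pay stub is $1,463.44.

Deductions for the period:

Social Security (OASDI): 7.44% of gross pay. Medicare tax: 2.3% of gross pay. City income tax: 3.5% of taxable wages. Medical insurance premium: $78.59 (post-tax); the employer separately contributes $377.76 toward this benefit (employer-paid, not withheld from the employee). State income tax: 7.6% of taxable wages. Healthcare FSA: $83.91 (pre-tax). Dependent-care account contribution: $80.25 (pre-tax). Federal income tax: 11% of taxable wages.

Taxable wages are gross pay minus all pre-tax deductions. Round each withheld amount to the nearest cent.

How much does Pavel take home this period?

$791.01

Dependent-care account contribution: $80.25
Healthcare FSA: $83.91
Pre-tax total = $80.25 + $83.91 = $164.16
Taxable wages = $1,463.44 − $164.16 = $1,299.28
State income tax: $1,299.28 × 0.076 = $98.75
Federal income tax: $1,299.28 × 0.11 = $142.92
City income tax: $1,299.28 × 0.035 = $45.47
Medicare tax: $1,463.44 × 0.023 = $33.66
Social Security (OASDI): $1,463.44 × 0.0744 = $108.88
Medical insurance premium: $78.59
(Employer's $377.76 toward medical insurance premium is not withheld from the employee.)
Total deductions = $80.25 + $83.91 + $98.75 + $142.92 + $45.47 + $33.66 + $108.88 + $78.59 = $672.43
Net pay = $1,463.44 − $672.43 = $791.01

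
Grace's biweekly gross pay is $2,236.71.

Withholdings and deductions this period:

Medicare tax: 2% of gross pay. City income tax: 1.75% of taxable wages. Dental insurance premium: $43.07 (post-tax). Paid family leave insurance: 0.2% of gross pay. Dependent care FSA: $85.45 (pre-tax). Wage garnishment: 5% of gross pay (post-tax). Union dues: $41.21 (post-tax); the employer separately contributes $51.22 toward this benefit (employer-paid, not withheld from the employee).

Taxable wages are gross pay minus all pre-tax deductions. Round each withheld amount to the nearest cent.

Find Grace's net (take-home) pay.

Dependent care FSA: $85.45
Taxable wages = $2,236.71 − $85.45 = $2,151.26
City income tax: $2,151.26 × 0.0175 = $37.65
Medicare tax: $2,236.71 × 0.02 = $44.73
Paid family leave insurance: $2,236.71 × 0.002 = $4.47
Wage garnishment: $2,236.71 × 0.05 = $111.84
Dental insurance premium: $43.07
Union dues: $41.21
(Employer's $51.22 toward union dues is not withheld from the employee.)
Total deductions = $85.45 + $37.65 + $44.73 + $4.47 + $111.84 + $43.07 + $41.21 = $368.42
Net pay = $2,236.71 − $368.42 = $1,868.29

$1,868.29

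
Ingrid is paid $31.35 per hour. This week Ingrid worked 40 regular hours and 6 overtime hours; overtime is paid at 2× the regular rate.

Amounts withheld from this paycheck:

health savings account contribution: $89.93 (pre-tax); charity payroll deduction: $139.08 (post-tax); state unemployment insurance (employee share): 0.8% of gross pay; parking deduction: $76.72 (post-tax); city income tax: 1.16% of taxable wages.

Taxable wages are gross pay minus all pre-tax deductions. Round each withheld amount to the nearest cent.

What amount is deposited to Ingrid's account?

$1293.56

Regular pay: 40 × $31.35 = $1254.00
Overtime pay: 6 × $31.35 × 2 = $376.20
Gross pay = $1254.00 + $376.20 = $1630.20
Health savings account contribution: $89.93
Taxable wages = $1630.20 − $89.93 = $1540.27
City income tax: $1540.27 × 0.0116 = $17.87
State unemployment insurance (employee share): $1630.20 × 0.008 = $13.04
Parking deduction: $76.72
Charity payroll deduction: $139.08
Total deductions = $89.93 + $17.87 + $13.04 + $76.72 + $139.08 = $336.64
Net pay = $1630.20 − $336.64 = $1293.56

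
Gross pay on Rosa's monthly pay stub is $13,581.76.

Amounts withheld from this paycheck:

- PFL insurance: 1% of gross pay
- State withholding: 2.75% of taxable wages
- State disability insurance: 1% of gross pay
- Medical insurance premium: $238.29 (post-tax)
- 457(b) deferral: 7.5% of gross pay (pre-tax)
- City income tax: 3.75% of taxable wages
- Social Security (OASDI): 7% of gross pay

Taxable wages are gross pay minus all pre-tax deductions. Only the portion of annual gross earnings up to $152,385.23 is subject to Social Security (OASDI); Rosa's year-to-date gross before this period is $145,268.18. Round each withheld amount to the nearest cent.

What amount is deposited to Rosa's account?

$10,738.40

457(b) deferral: $13,581.76 × 0.075 = $1,018.63
Taxable wages = $13,581.76 − $1,018.63 = $12,563.13
City income tax: $12,563.13 × 0.0375 = $471.12
State withholding: $12,563.13 × 0.0275 = $345.49
Social Security (OASDI): only $152,385.23 − $145,268.18 = $7,117.05 of this check is subject → $7,117.05 × 0.07 = $498.19
State disability insurance: $13,581.76 × 0.01 = $135.82
PFL insurance: $13,581.76 × 0.01 = $135.82
Medical insurance premium: $238.29
Total deductions = $1,018.63 + $471.12 + $345.49 + $498.19 + $135.82 + $135.82 + $238.29 = $2,843.36
Net pay = $13,581.76 − $2,843.36 = $10,738.40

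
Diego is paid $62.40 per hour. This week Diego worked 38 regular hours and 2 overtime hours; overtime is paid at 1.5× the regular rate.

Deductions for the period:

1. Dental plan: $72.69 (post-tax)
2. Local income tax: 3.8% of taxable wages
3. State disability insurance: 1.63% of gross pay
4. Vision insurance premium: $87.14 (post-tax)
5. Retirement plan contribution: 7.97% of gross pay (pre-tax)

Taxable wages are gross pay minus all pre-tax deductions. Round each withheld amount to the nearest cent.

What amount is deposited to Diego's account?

$2,063.50

Regular pay: 38 × $62.40 = $2,371.20
Overtime pay: 2 × $62.40 × 1.5 = $187.20
Gross pay = $2,371.20 + $187.20 = $2,558.40
Retirement plan contribution: $2,558.40 × 0.0797 = $203.90
Taxable wages = $2,558.40 − $203.90 = $2,354.50
Local income tax: $2,354.50 × 0.038 = $89.47
State disability insurance: $2,558.40 × 0.0163 = $41.70
Vision insurance premium: $87.14
Dental plan: $72.69
Total deductions = $203.90 + $89.47 + $41.70 + $87.14 + $72.69 = $494.90
Net pay = $2,558.40 − $494.90 = $2,063.50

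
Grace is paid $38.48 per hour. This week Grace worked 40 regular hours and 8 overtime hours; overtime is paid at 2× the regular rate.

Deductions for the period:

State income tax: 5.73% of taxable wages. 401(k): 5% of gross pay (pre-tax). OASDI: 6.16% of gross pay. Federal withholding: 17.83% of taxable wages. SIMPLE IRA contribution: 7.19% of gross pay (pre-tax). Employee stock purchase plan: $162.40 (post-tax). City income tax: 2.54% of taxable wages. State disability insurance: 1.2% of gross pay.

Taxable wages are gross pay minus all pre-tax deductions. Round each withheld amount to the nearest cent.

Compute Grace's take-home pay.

Regular pay: 40 × $38.48 = $1,539.20
Overtime pay: 8 × $38.48 × 2 = $615.68
Gross pay = $1,539.20 + $615.68 = $2,154.88
SIMPLE IRA contribution: $2,154.88 × 0.0719 = $154.94
401(k): $2,154.88 × 0.05 = $107.74
Pre-tax total = $154.94 + $107.74 = $262.68
Taxable wages = $2,154.88 − $262.68 = $1,892.20
City income tax: $1,892.20 × 0.0254 = $48.06
Federal withholding: $1,892.20 × 0.1783 = $337.38
State income tax: $1,892.20 × 0.0573 = $108.42
OASDI: $2,154.88 × 0.0616 = $132.74
State disability insurance: $2,154.88 × 0.012 = $25.86
Employee stock purchase plan: $162.40
Total deductions = $154.94 + $107.74 + $48.06 + $337.38 + $108.42 + $132.74 + $25.86 + $162.40 = $1,077.54
Net pay = $2,154.88 − $1,077.54 = $1,077.34

$1,077.34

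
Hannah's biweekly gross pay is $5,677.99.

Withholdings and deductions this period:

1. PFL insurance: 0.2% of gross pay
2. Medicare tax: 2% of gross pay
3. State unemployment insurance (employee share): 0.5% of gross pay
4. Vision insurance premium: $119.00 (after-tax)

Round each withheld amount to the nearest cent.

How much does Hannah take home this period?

$5,405.68

State unemployment insurance (employee share): $5,677.99 × 0.005 = $28.39
Medicare tax: $5,677.99 × 0.02 = $113.56
PFL insurance: $5,677.99 × 0.002 = $11.36
Vision insurance premium: $119.00
Total deductions = $28.39 + $113.56 + $11.36 + $119.00 = $272.31
Net pay = $5,677.99 − $272.31 = $5,405.68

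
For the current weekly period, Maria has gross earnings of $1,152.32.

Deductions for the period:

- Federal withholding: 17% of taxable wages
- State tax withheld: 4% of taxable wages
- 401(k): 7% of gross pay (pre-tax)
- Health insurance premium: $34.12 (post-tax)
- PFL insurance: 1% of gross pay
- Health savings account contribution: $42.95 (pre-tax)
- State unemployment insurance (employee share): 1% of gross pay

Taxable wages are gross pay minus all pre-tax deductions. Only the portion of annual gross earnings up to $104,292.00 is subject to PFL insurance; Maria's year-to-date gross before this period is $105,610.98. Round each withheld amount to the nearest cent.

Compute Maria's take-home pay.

$767.04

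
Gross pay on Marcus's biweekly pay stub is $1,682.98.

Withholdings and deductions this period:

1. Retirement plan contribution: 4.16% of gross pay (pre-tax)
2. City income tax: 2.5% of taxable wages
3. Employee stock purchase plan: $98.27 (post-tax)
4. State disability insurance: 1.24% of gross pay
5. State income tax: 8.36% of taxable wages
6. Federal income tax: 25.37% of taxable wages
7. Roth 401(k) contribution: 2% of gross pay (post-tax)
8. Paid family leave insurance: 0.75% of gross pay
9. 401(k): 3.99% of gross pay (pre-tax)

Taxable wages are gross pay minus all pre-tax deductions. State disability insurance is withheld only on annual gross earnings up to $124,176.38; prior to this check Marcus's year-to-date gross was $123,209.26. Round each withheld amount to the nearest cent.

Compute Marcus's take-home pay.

$829.23

401(k): $1,682.98 × 0.0399 = $67.15
Retirement plan contribution: $1,682.98 × 0.0416 = $70.01
Pre-tax total = $67.15 + $70.01 = $137.16
Taxable wages = $1,682.98 − $137.16 = $1,545.82
City income tax: $1,545.82 × 0.025 = $38.65
State income tax: $1,545.82 × 0.0836 = $129.23
Federal income tax: $1,545.82 × 0.2537 = $392.17
Paid family leave insurance: $1,682.98 × 0.0075 = $12.62
State disability insurance: only $124,176.38 − $123,209.26 = $967.12 of this check is subject → $967.12 × 0.0124 = $11.99
Employee stock purchase plan: $98.27
Roth 401(k) contribution: $1,682.98 × 0.02 = $33.66
Total deductions = $67.15 + $70.01 + $38.65 + $129.23 + $392.17 + $12.62 + $11.99 + $98.27 + $33.66 = $853.75
Net pay = $1,682.98 − $853.75 = $829.23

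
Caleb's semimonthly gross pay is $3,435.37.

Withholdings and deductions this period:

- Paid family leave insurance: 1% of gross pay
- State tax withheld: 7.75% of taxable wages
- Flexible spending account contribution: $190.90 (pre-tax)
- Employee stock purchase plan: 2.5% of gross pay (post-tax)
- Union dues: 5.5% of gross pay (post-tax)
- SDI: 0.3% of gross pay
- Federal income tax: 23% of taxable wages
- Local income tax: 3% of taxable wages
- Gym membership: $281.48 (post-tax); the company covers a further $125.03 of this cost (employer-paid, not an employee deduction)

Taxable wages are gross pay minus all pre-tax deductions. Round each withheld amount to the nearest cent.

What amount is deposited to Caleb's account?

$1,548.49

Flexible spending account contribution: $190.90
Taxable wages = $3,435.37 − $190.90 = $3,244.47
Local income tax: $3,244.47 × 0.03 = $97.33
State tax withheld: $3,244.47 × 0.0775 = $251.45
Federal income tax: $3,244.47 × 0.23 = $746.23
SDI: $3,435.37 × 0.003 = $10.31
Paid family leave insurance: $3,435.37 × 0.01 = $34.35
Union dues: $3,435.37 × 0.055 = $188.95
Employee stock purchase plan: $3,435.37 × 0.025 = $85.88
Gym membership: $281.48
(Employer's $125.03 toward gym membership is not withheld from the employee.)
Total deductions = $190.90 + $97.33 + $251.45 + $746.23 + $10.31 + $34.35 + $188.95 + $85.88 + $281.48 = $1,886.88
Net pay = $3,435.37 − $1,886.88 = $1,548.49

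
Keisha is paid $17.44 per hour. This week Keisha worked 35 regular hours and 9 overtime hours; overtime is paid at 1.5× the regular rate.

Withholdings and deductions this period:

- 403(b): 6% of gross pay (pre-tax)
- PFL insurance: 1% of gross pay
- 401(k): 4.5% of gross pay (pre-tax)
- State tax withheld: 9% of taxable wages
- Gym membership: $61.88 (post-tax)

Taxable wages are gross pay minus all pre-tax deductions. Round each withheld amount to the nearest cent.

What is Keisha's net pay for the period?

$618.56

Regular pay: 35 × $17.44 = $610.40
Overtime pay: 9 × $17.44 × 1.5 = $235.44
Gross pay = $610.40 + $235.44 = $845.84
403(b): $845.84 × 0.06 = $50.75
401(k): $845.84 × 0.045 = $38.06
Pre-tax total = $50.75 + $38.06 = $88.81
Taxable wages = $845.84 − $88.81 = $757.03
State tax withheld: $757.03 × 0.09 = $68.13
PFL insurance: $845.84 × 0.01 = $8.46
Gym membership: $61.88
Total deductions = $50.75 + $38.06 + $68.13 + $8.46 + $61.88 = $227.28
Net pay = $845.84 − $227.28 = $618.56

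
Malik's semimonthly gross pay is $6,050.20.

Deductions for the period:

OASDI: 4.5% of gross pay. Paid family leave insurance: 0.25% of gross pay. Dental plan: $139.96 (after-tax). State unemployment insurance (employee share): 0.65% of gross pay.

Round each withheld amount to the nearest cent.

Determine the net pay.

State unemployment insurance (employee share): $6,050.20 × 0.0065 = $39.33
Paid family leave insurance: $6,050.20 × 0.0025 = $15.13
OASDI: $6,050.20 × 0.045 = $272.26
Dental plan: $139.96
Total deductions = $39.33 + $15.13 + $272.26 + $139.96 = $466.68
Net pay = $6,050.20 − $466.68 = $5,583.52

$5,583.52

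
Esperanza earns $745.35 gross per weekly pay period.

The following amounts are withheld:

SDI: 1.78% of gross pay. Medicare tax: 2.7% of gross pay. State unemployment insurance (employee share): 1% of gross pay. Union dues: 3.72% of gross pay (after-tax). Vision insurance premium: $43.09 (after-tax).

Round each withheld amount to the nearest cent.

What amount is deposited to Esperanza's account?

Medicare tax: $745.35 × 0.027 = $20.12
SDI: $745.35 × 0.0178 = $13.27
State unemployment insurance (employee share): $745.35 × 0.01 = $7.45
Union dues: $745.35 × 0.0372 = $27.73
Vision insurance premium: $43.09
Total deductions = $20.12 + $13.27 + $7.45 + $27.73 + $43.09 = $111.66
Net pay = $745.35 − $111.66 = $633.69

$633.69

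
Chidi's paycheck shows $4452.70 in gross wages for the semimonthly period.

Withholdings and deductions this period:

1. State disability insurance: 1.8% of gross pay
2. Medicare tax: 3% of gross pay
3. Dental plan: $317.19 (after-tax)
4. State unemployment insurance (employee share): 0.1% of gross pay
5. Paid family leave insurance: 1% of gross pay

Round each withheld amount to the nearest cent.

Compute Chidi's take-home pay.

$3872.80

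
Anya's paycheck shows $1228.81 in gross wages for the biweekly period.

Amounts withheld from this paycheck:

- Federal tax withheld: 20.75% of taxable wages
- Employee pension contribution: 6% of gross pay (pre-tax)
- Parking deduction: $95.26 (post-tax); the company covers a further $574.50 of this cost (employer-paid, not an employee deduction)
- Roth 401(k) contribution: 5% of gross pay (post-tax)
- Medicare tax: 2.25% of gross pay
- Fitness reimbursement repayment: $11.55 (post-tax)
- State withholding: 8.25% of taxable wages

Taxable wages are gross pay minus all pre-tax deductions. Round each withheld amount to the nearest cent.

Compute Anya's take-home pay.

$624.21

Employee pension contribution: $1228.81 × 0.06 = $73.73
Taxable wages = $1228.81 − $73.73 = $1155.08
State withholding: $1155.08 × 0.0825 = $95.29
Federal tax withheld: $1155.08 × 0.2075 = $239.68
Medicare tax: $1228.81 × 0.0225 = $27.65
Fitness reimbursement repayment: $11.55
Roth 401(k) contribution: $1228.81 × 0.05 = $61.44
Parking deduction: $95.26
(Employer's $574.50 toward parking deduction is not withheld from the employee.)
Total deductions = $73.73 + $95.29 + $239.68 + $27.65 + $11.55 + $61.44 + $95.26 = $604.60
Net pay = $1228.81 − $604.60 = $624.21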